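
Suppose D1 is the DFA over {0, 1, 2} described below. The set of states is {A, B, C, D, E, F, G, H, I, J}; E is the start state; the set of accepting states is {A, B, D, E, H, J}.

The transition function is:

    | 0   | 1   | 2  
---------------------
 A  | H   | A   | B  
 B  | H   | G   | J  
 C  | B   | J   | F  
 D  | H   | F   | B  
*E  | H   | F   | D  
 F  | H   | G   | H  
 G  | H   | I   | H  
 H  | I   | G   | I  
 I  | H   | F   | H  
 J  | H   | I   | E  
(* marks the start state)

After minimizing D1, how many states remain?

Reachable states from the start: {B,D,E,F,G,H,I,J}. Unreachable: {A,C} — drop them.
Initial partition by acceptance: {B,D,E,H,J} | {F,G,I}.
Split {B,D,E,H,J} by δ(·,0) → {B,D,E,J} and {H}.
No further refinement is possible. Final partition (3 blocks): {B,D,E,J} | {F,G,I} | {H}.

3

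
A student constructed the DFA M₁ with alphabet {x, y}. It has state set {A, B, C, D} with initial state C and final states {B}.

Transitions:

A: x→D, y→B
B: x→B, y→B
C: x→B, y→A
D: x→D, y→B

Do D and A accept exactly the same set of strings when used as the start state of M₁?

Every state is reachable, so we keep all 4.
Start with accepting vs non-accepting: {B} | {A,C,D}.
Refine {A,C,D} on symbol x: members go to different blocks, giving {A,D} and {C}.
The partition is now stable with 3 blocks: {B} | {A,D} | {C}.
D and A lie in the same block of the stable partition, so they are equivalent — no string distinguishes them.

Yes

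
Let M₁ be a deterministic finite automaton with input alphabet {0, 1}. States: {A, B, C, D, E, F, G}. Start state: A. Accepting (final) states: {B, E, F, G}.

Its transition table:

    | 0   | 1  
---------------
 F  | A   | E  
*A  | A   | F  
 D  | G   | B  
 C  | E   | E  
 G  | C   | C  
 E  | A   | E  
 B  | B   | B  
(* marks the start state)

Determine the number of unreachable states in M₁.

4

Starting at A and following transitions, the reachable set is {A, E, F}. That leaves B, C, D, G unreachable — 4 in total.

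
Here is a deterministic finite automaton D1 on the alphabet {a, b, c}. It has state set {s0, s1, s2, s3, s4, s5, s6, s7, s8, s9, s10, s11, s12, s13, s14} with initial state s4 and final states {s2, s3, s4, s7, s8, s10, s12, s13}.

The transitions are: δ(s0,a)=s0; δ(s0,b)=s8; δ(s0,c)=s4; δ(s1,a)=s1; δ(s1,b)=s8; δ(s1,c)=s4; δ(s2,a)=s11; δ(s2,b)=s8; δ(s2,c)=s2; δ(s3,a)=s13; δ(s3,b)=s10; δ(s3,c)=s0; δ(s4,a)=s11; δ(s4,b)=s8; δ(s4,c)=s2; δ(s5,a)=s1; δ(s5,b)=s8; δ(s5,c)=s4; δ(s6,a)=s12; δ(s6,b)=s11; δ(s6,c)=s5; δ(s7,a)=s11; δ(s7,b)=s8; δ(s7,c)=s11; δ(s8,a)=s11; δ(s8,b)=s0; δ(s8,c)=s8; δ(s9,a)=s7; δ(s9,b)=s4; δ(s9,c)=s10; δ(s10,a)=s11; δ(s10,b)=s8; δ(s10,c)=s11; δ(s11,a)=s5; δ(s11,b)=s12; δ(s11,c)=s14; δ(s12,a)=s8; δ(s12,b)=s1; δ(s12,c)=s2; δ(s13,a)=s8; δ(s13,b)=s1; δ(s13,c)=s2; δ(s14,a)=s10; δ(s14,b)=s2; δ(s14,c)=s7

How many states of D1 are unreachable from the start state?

BFS from s4 reaches {s0, s1, s2, s4, s5, s7, s8, s10, s11, s12, s14}; the 4 state(s) s3, s6, s9, s13 are never visited.

4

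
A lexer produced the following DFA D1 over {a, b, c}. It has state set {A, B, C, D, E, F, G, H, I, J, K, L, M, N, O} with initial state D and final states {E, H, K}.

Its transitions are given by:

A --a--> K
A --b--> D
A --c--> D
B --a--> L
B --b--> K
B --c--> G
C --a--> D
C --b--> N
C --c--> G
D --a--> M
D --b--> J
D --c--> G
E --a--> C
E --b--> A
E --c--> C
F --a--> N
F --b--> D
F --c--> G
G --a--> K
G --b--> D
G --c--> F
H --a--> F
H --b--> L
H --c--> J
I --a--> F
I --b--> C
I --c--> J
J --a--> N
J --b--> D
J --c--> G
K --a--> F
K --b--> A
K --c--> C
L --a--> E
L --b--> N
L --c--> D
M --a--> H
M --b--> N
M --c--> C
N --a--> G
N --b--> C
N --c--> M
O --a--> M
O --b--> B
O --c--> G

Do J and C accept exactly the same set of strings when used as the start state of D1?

Yes

First remove the unreachable states {B,I,O}; 12 states remain.
Initial partition by acceptance: {E,H,K} | {A,C,D,F,G,J,L,M,N}.
On input a, block {A,C,D,F,G,J,L,M,N} splits into {C,D,F,J,N} and {A,G,L,M}.
Refine {C,D,F,J,N} on symbol a: members go to different blocks, giving {C,F,J} and {D,N}.
Split {A,G,L,M} by δ(·,c) → {A,L} and {G,M}.
Stable partition: {E,H,K} | {C,F,J} | {A,L} | {D,N} | {G,M} — 5 equivalence classes.
J and C lie in the same block of the stable partition, so they are equivalent — no string distinguishes them.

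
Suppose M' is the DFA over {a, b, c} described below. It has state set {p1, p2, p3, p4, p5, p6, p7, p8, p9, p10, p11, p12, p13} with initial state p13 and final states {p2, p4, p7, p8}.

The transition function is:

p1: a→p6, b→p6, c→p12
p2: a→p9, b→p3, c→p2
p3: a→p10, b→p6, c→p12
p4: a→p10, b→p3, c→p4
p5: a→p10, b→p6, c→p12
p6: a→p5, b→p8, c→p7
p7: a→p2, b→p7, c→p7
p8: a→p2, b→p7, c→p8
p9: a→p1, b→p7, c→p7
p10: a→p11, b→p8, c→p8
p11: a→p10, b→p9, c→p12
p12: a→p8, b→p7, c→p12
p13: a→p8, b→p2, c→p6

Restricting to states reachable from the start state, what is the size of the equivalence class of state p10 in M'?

States {p4} cannot be reached from the start state, so discard them.
P0 = {p2,p7,p8} | {p1,p3,p5,p6,p9,p10,p11,p12,p13}.
Split {p2,p7,p8} by δ(·,a) → {p7,p8} and {p2}.
Refine {p1,p3,p5,p6,p9,p10,p11,p12,p13} on symbol a: members go to different blocks, giving {p1,p3,p5,p6,p9,p10,p11} and {p12,p13}.
Split {p1,p3,p5,p6,p9,p10,p11} by δ(·,b) → {p1,p3,p5,p11} and {p6,p9,p10}.
On input b, block {p12,p13} splits into {p12} and {p13}.
The partition is now stable with 6 blocks: {p7,p8} | {p1,p3,p5,p11} | {p2} | {p12} | {p6,p9,p10} | {p13}.
State p10 belongs to the block {p6,p9,p10}, which has 3 states.

3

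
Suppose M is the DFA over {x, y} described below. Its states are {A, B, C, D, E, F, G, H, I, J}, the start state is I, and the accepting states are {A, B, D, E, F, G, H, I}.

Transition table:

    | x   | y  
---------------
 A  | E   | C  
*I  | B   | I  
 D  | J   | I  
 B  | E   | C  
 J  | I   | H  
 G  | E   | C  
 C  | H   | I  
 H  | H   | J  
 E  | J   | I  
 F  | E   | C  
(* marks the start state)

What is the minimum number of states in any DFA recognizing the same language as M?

States {A,D,F,G} cannot be reached from the start state, so discard them.
Initial partition by acceptance: {B,E,H,I} | {C,J}.
Split {B,E,H,I} by δ(·,x) → {B,H,I} and {E}.
Refine {B,H,I} on symbol x: members go to different blocks, giving {H,I} and {B}.
On input x, block {H,I} splits into {H} and {I}.
Refine {C,J} on symbol x: members go to different blocks, giving {C} and {J}.
No further refinement is possible. Final partition (6 blocks): {H} | {C} | {E} | {B} | {I} | {J}.

6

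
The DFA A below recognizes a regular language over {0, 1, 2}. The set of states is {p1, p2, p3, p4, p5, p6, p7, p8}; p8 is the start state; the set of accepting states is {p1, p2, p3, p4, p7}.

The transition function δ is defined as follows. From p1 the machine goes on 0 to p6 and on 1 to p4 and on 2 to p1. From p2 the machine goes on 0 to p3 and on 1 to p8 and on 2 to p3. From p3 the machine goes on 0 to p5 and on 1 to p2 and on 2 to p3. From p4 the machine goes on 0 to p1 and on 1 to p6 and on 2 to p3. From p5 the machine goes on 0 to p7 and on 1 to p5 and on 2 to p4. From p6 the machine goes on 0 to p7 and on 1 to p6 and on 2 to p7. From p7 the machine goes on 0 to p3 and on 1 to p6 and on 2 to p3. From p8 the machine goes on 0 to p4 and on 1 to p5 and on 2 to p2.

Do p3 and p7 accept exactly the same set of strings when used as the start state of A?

Initial partition by acceptance: {p1,p2,p3,p4,p7} | {p5,p6,p8}.
Refine {p1,p2,p3,p4,p7} on symbol 0: members go to different blocks, giving {p2,p4,p7} and {p1,p3}.
The partition is now stable with 3 blocks: {p2,p4,p7} | {p5,p6,p8} | {p1,p3}.
p3 and p7 end up in different blocks, so they are distinguishable. For instance, the string '0' is accepted from only p7.

No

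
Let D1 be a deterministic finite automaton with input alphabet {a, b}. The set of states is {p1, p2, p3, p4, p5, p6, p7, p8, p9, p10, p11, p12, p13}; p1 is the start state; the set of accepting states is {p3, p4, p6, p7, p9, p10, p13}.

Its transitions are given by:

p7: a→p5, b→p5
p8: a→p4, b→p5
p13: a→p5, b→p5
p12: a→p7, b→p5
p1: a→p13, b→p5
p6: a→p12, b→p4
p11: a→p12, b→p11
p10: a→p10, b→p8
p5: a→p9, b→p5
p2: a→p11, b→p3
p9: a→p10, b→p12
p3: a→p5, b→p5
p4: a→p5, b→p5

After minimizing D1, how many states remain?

4

Reachable states from the start: {p1,p4,p5,p7,p8,p9,p10,p12,p13}. Unreachable: {p2,p3,p6,p11} — drop them.
Start with accepting vs non-accepting: {p4,p7,p9,p10,p13} | {p1,p5,p8,p12}.
Refine {p4,p7,p9,p10,p13} on symbol a: members go to different blocks, giving {p4,p7,p13} and {p9,p10}.
On input a, block {p1,p5,p8,p12} splits into {p1,p8,p12} and {p5}.
Stable partition: {p4,p7,p13} | {p1,p8,p12} | {p9,p10} | {p5} — 4 equivalence classes.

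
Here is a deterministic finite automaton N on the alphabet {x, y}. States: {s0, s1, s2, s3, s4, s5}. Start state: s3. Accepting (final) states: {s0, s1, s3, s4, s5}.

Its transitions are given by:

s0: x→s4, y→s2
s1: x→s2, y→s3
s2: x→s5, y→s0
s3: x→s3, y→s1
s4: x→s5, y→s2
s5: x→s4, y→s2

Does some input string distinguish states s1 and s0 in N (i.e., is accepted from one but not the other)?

Yes

All states are reachable from the start state.
P0 = {s0,s1,s3,s4,s5} | {s2}.
On input x, block {s0,s1,s3,s4,s5} splits into {s0,s3,s4,s5} and {s1}.
Split {s0,s3,s4,s5} by δ(·,y) → {s0,s4,s5} and {s3}.
No further refinement is possible. Final partition (4 blocks): {s0,s4,s5} | {s2} | {s1} | {s3}.
s1 and s0 end up in different blocks, so they are distinguishable. For instance, the string 'x' is accepted from only s0.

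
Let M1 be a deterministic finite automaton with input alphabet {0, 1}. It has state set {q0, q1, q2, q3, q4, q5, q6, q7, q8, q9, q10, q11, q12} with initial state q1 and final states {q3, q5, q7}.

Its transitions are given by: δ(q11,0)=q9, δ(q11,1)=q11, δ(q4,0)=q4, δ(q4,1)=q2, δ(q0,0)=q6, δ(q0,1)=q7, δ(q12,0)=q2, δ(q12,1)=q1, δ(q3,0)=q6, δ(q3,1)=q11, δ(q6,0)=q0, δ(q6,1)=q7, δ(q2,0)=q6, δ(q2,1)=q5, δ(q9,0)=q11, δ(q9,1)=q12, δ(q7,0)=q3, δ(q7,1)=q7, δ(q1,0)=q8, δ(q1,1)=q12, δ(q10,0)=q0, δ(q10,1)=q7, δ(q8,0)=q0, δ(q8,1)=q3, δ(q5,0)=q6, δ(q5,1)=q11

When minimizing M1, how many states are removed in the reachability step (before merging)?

Starting at q1 and following transitions, the reachable set is {q0, q1, q2, q3, q5, q6, q7, q8, q9, q11, q12}. That leaves q4, q10 unreachable — 2 in total.

2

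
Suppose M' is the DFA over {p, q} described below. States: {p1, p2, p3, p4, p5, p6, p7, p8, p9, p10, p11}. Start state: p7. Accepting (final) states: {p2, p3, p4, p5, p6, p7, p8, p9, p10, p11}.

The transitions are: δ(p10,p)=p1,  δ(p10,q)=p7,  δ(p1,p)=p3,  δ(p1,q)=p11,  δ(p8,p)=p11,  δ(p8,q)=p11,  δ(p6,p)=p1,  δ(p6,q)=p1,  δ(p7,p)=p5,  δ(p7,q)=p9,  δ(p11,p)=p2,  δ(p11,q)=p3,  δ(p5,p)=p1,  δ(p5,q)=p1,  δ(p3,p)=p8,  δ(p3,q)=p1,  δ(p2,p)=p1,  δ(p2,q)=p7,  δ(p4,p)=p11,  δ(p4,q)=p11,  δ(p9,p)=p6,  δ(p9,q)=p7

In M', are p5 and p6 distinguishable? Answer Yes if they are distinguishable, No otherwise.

No

First remove the unreachable states {p4,p10}; 9 states remain.
Start with accepting vs non-accepting: {p2,p3,p5,p6,p7,p8,p9,p11} | {p1}.
On input p, block {p2,p3,p5,p6,p7,p8,p9,p11} splits into {p3,p7,p8,p9,p11} and {p2,p5,p6}.
Split {p3,p7,p8,p9,p11} by δ(·,p) → {p7,p9,p11} and {p3,p8}.
On input q, block {p7,p9,p11} splits into {p7,p9} and {p11}.
On input q, block {p2,p5,p6} splits into {p5,p6} and {p2}.
Split {p3,p8} by δ(·,p) → {p3} and {p8}.
Stable partition: {p7,p9} | {p1} | {p5,p6} | {p3} | {p11} | {p2} | {p8} — 7 equivalence classes.
p5 and p6 lie in the same block of the stable partition, so they are equivalent — no string distinguishes them.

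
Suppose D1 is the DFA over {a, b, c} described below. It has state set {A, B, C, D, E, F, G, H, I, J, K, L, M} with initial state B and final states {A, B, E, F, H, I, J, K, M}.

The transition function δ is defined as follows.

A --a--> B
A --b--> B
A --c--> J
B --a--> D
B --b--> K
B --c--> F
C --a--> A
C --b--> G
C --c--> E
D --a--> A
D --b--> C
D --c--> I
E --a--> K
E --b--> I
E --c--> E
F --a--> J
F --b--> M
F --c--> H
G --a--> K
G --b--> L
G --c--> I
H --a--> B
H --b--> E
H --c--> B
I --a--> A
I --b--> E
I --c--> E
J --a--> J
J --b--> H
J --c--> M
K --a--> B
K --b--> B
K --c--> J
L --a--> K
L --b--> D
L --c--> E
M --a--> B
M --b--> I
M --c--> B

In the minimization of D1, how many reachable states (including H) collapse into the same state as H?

2

Start with accepting vs non-accepting: {A,B,E,F,H,I,J,K,M} | {C,D,G,L}.
Split {A,B,E,F,H,I,J,K,M} by δ(·,a) → {A,E,F,H,I,J,K,M} and {B}.
On input a, block {A,E,F,H,I,J,K,M} splits into {A,H,K,M} and {E,F,I,J}.
Refine {A,H,K,M} on symbol b: members go to different blocks, giving {A,K} and {H,M}.
Split {E,F,I,J} by δ(·,a) → {E,I} and {F,J}.
Stable partition: {A,K} | {C,D,G,L} | {B} | {E,I} | {H,M} | {F,J} — 6 equivalence classes.
State H belongs to the block {H,M}, which has 2 states.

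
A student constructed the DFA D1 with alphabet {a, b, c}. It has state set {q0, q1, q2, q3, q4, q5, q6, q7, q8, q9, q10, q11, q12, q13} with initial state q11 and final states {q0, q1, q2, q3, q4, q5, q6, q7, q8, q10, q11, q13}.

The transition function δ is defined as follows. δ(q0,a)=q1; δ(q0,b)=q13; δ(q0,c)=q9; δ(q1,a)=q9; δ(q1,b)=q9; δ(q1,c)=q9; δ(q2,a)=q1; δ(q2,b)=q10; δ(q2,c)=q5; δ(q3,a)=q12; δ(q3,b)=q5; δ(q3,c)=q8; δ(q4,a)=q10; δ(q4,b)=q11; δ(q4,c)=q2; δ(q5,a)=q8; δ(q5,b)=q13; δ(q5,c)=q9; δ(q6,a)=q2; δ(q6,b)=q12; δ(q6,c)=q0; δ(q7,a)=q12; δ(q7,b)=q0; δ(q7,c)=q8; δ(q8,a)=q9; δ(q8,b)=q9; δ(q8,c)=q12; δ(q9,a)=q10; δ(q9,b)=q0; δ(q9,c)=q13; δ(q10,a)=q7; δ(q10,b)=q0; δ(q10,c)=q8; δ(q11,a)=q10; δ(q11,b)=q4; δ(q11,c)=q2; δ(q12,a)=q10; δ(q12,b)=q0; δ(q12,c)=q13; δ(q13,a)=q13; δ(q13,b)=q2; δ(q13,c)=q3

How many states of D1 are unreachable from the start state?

1

No path from q11 leads to q6; the other 13 states are all reachable.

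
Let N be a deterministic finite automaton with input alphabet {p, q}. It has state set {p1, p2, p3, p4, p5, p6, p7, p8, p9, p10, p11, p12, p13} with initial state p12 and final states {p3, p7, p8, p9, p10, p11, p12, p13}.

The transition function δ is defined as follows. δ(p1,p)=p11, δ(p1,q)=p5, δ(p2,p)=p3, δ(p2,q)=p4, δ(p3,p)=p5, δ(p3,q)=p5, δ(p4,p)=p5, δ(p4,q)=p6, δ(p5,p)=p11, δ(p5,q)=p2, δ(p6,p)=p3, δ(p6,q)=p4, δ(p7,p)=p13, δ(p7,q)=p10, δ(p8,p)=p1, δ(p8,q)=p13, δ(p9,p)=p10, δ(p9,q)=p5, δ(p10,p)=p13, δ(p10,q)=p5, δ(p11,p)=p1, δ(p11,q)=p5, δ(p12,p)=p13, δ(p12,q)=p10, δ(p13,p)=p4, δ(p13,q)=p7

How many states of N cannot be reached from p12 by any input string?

BFS from p12 reaches {p1, p2, p3, p4, p5, p6, p7, p10, p11, p12, p13}; the 2 state(s) p8, p9 are never visited.

2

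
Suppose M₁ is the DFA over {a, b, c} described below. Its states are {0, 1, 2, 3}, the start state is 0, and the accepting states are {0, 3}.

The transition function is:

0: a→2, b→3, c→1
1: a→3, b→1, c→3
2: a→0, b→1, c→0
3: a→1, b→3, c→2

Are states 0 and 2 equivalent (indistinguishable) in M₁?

No

Every state is reachable, so we keep all 4.
Initial partition by acceptance: {0,3} | {1,2}.
Stable partition: {0,3} | {1,2} — 2 equivalence classes.
0 and 2 end up in different blocks, so they are distinguishable. For instance, the string 'ε' is accepted from only 0.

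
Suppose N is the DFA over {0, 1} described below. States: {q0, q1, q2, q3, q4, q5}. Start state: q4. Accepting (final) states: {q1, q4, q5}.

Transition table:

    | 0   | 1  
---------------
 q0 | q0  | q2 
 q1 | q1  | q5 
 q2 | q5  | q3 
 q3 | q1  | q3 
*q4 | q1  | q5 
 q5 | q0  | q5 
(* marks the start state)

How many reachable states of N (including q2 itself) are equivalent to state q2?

All states are reachable from the start state.
Initial partition by acceptance: {q1,q4,q5} | {q0,q2,q3}.
Refine {q1,q4,q5} on symbol 0: members go to different blocks, giving {q1,q4} and {q5}.
Refine {q0,q2,q3} on symbol 0: members go to different blocks, giving {q0} and {q2} and {q3}.
Stable partition: {q1,q4} | {q0} | {q5} | {q2} | {q3} — 5 equivalence classes.
State q2 belongs to the block {q2}, which has 1 states.

1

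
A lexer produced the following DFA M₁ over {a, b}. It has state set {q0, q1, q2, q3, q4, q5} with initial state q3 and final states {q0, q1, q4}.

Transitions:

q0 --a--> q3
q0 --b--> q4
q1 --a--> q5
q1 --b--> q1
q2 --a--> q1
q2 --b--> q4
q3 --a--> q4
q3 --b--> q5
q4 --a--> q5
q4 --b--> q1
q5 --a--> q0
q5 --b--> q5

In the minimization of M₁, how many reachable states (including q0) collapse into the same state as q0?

3

Reachable states from the start: {q0,q1,q3,q4,q5}. Unreachable: {q2} — drop them.
P0 = {q0,q1,q4} | {q3,q5}.
No further refinement is possible. Final partition (2 blocks): {q0,q1,q4} | {q3,q5}.
State q0 belongs to the block {q0,q1,q4}, which has 3 states.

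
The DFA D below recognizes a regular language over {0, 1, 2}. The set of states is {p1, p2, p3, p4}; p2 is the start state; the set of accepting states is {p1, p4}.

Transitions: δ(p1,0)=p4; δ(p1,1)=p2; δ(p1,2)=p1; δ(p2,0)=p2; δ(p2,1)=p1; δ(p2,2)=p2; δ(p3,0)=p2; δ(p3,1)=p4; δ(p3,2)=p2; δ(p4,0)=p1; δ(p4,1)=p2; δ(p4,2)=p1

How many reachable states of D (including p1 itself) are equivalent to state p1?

States {p3} cannot be reached from the start state, so discard them.
Initial partition by acceptance: {p1,p4} | {p2}.
Stable partition: {p1,p4} | {p2} — 2 equivalence classes.
State p1 belongs to the block {p1,p4}, which has 2 states.

2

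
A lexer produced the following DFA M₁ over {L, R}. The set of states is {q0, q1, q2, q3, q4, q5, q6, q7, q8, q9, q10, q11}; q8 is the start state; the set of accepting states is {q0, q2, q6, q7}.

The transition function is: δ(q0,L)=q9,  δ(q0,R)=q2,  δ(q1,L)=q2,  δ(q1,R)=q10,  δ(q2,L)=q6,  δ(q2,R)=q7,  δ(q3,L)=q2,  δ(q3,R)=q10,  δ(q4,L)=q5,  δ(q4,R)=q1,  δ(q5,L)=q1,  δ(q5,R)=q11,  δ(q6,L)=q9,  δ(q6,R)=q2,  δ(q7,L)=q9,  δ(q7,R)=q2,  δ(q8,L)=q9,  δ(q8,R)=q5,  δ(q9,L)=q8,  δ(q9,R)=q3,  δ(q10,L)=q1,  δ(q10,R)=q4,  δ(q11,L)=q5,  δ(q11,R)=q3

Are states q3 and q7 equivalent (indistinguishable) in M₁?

No

Reachable states from the start: {q1,q2,q3,q4,q5,q6,q7,q8,q9,q10,q11}. Unreachable: {q0} — drop them.
Initial partition by acceptance: {q2,q6,q7} | {q1,q3,q4,q5,q8,q9,q10,q11}.
Refine {q2,q6,q7} on symbol L: members go to different blocks, giving {q6,q7} and {q2}.
On input L, block {q1,q3,q4,q5,q8,q9,q10,q11} splits into {q4,q5,q8,q9,q10,q11} and {q1,q3}.
Refine {q4,q5,q8,q9,q10,q11} on symbol L: members go to different blocks, giving {q4,q8,q9,q11} and {q5,q10}.
Refine {q4,q8,q9,q11} on symbol L: members go to different blocks, giving {q4,q11} and {q8,q9}.
Refine {q8,q9} on symbol R: members go to different blocks, giving {q8} and {q9}.
The partition is now stable with 7 blocks: {q6,q7} | {q4,q11} | {q2} | {q1,q3} | {q5,q10} | {q8} | {q9}.
q3 and q7 end up in different blocks, so they are distinguishable. For instance, the string 'ε' is accepted from only q7.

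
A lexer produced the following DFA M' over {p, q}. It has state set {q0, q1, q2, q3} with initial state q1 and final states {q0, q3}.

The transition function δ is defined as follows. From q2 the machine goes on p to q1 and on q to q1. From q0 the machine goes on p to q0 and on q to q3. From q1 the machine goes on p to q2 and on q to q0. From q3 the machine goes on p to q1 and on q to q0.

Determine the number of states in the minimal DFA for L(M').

Every state is reachable, so we keep all 4.
P0 = {q0,q3} | {q1,q2}.
Split {q0,q3} by δ(·,p) → {q0} and {q3}.
Split {q1,q2} by δ(·,q) → {q1} and {q2}.
No further refinement is possible. Final partition (4 blocks): {q0} | {q1} | {q3} | {q2}.

4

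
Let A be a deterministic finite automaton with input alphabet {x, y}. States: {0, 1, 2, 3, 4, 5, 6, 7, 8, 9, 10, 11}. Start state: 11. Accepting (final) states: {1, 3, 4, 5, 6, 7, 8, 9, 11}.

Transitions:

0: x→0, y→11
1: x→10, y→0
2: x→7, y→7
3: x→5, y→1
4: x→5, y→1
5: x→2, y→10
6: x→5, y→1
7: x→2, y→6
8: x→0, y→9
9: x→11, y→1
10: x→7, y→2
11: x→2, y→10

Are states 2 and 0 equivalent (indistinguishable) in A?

No

Reachable states from the start: {0,1,2,5,6,7,10,11}. Unreachable: {3,4,8,9} — drop them.
Start with accepting vs non-accepting: {1,5,6,7,11} | {0,2,10}.
Split {1,5,6,7,11} by δ(·,x) → {1,5,7,11} and {6}.
On input y, block {1,5,7,11} splits into {1,5,11} and {7}.
On input x, block {0,2,10} splits into {2,10} and {0}.
Refine {1,5,11} on symbol y: members go to different blocks, giving {5,11} and {1}.
Split {2,10} by δ(·,y) → {2} and {10}.
The partition is now stable with 7 blocks: {5,11} | {2} | {6} | {7} | {0} | {1} | {10}.
2 and 0 end up in different blocks, so they are distinguishable. For instance, the string 'x' is accepted from only 2.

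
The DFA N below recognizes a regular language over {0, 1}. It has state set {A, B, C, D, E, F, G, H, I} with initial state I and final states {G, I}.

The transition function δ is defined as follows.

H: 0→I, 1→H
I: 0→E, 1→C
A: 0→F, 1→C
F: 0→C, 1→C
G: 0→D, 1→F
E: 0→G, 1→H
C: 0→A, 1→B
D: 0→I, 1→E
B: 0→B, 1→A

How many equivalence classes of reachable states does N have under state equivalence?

All states are reachable from the start state.
Start with accepting vs non-accepting: {G,I} | {A,B,C,D,E,F,H}.
On input 0, block {A,B,C,D,E,F,H} splits into {A,B,C,F} and {D,E,H}.
No further refinement is possible. Final partition (3 blocks): {G,I} | {A,B,C,F} | {D,E,H}.

3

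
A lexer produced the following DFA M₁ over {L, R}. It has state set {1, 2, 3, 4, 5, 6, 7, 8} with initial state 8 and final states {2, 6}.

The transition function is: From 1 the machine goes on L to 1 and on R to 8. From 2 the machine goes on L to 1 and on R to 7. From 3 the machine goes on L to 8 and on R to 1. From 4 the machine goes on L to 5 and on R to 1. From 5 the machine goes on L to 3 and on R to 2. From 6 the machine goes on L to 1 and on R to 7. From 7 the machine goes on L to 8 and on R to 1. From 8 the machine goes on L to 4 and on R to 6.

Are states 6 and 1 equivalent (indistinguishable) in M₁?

Every state is reachable, so we keep all 8.
P0 = {2,6} | {1,3,4,5,7,8}.
On input R, block {1,3,4,5,7,8} splits into {1,3,4,7} and {5,8}.
Refine {1,3,4,7} on symbol L: members go to different blocks, giving {3,4,7} and {1}.
The partition is now stable with 4 blocks: {2,6} | {3,4,7} | {5,8} | {1}.
6 and 1 end up in different blocks, so they are distinguishable. For instance, the string 'ε' is accepted from only 6.

No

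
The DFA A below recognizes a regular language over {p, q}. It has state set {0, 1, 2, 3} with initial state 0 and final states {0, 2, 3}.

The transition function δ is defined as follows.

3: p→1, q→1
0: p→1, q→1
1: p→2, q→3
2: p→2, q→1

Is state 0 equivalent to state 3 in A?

P0 = {0,2,3} | {1}.
Split {0,2,3} by δ(·,p) → {0,3} and {2}.
The partition is now stable with 3 blocks: {0,3} | {1} | {2}.
0 and 3 lie in the same block of the stable partition, so they are equivalent — no string distinguishes them.

Yes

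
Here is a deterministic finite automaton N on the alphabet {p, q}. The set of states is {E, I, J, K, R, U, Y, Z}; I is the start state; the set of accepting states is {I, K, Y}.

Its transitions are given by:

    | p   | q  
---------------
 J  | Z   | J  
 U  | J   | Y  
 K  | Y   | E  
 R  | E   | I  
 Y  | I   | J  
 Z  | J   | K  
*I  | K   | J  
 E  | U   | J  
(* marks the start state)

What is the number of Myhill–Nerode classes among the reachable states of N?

3

First remove the unreachable states {R}; 7 states remain.
Start with accepting vs non-accepting: {I,K,Y} | {E,J,U,Z}.
Refine {E,J,U,Z} on symbol q: members go to different blocks, giving {E,J} and {U,Z}.
The partition is now stable with 3 blocks: {I,K,Y} | {E,J} | {U,Z}.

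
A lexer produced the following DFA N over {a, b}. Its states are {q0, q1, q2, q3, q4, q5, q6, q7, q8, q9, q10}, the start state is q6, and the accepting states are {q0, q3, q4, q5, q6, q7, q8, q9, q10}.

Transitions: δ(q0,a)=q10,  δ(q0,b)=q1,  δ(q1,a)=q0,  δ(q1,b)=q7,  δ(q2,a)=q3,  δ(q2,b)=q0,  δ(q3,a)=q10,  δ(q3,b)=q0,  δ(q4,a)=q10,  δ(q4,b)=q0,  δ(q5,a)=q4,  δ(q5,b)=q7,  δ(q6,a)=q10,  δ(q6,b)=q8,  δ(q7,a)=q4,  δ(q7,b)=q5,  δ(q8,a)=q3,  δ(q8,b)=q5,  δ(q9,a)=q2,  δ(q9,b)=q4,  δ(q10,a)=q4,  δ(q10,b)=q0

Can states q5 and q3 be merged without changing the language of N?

Reachable states from the start: {q0,q1,q3,q4,q5,q6,q7,q8,q10}. Unreachable: {q2,q9} — drop them.
P0 = {q0,q3,q4,q5,q6,q7,q8,q10} | {q1}.
Refine {q0,q3,q4,q5,q6,q7,q8,q10} on symbol b: members go to different blocks, giving {q3,q4,q5,q6,q7,q8,q10} and {q0}.
Refine {q3,q4,q5,q6,q7,q8,q10} on symbol b: members go to different blocks, giving {q5,q6,q7,q8} and {q3,q4,q10}.
No further refinement is possible. Final partition (4 blocks): {q5,q6,q7,q8} | {q1} | {q0} | {q3,q4,q10}.
q5 and q3 end up in different blocks, so they are distinguishable. For instance, the string 'bb' is accepted from only q5.

No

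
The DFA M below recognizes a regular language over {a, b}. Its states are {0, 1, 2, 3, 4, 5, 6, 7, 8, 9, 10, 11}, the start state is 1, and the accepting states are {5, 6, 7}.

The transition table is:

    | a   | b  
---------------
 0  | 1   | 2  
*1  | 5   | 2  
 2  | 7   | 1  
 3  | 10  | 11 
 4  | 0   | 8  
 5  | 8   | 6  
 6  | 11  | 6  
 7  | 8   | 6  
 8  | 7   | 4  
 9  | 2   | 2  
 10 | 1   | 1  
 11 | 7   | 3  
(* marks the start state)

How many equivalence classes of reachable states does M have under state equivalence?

Reachable states from the start: {0,1,2,3,4,5,6,7,8,10,11}. Unreachable: {9} — drop them.
Start with accepting vs non-accepting: {5,6,7} | {0,1,2,3,4,8,10,11}.
Split {0,1,2,3,4,8,10,11} by δ(·,a) → {0,3,4,10} and {1,2,8,11}.
On input a, block {0,3,4,10} splits into {0,10} and {3,4}.
On input b, block {1,2,8,11} splits into {1,2} and {8,11}.
Stable partition: {5,6,7} | {0,10} | {1,2} | {3,4} | {8,11} — 5 equivalence classes.

5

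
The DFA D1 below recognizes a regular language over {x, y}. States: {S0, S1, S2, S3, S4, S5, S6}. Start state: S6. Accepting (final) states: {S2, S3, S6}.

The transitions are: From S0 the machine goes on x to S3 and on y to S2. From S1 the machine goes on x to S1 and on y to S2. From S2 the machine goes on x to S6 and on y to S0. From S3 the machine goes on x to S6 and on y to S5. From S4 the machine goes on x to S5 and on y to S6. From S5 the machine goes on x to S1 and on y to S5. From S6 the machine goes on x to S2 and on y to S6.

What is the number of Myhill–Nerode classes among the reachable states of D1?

First remove the unreachable states {S4}; 6 states remain.
Initial partition by acceptance: {S2,S3,S6} | {S0,S1,S5}.
On input y, block {S2,S3,S6} splits into {S2,S3} and {S6}.
On input x, block {S0,S1,S5} splits into {S1,S5} and {S0}.
On input y, block {S2,S3} splits into {S2} and {S3}.
Refine {S1,S5} on symbol y: members go to different blocks, giving {S1} and {S5}.
Stable partition: {S2} | {S1} | {S6} | {S0} | {S3} | {S5} — 6 equivalence classes.

6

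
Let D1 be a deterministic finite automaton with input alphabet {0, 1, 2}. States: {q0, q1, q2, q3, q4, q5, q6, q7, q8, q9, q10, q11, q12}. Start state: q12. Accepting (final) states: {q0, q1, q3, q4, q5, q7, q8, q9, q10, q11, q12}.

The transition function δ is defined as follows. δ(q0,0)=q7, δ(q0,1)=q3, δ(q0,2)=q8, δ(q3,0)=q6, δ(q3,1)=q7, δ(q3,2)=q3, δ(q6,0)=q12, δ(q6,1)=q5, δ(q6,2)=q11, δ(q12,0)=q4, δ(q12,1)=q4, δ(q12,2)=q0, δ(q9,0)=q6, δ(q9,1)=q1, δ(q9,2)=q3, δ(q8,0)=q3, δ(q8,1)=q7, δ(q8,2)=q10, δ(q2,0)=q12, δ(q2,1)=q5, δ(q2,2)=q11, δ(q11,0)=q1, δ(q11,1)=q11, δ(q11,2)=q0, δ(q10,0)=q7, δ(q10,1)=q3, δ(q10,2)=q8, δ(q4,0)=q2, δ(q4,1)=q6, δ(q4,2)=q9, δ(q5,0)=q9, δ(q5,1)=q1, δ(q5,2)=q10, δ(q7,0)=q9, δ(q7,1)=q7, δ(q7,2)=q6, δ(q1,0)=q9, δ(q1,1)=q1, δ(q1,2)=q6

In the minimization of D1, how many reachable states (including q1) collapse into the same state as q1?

Start with accepting vs non-accepting: {q0,q1,q3,q4,q5,q7,q8,q9,q10,q11,q12} | {q2,q6}.
Refine {q0,q1,q3,q4,q5,q7,q8,q9,q10,q11,q12} on symbol 0: members go to different blocks, giving {q0,q1,q5,q7,q8,q10,q11,q12} and {q3,q4,q9}.
On input 0, block {q0,q1,q5,q7,q8,q10,q11,q12} splits into {q1,q5,q7,q8,q12} and {q0,q10,q11}.
On input 1, block {q1,q5,q7,q8,q12} splits into {q1,q5,q7,q8} and {q12}.
On input 2, block {q1,q5,q7,q8} splits into {q1,q7} and {q5,q8}.
On input 1, block {q3,q4,q9} splits into {q3,q9} and {q4}.
On input 1, block {q0,q10,q11} splits into {q0,q10} and {q11}.
Stable partition: {q1,q7} | {q2,q6} | {q3,q9} | {q0,q10} | {q12} | {q5,q8} | {q4} | {q11} — 8 equivalence classes.
The equivalence class containing q1 is {q1,q7}, of size 2.

2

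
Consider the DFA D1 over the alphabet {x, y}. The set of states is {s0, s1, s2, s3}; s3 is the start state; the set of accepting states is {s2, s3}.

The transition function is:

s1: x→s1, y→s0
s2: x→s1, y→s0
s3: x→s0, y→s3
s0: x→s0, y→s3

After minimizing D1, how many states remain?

2

First remove the unreachable states {s1,s2}; 2 states remain.
Initial partition by acceptance: {s3} | {s0}.
Stable partition: {s3} | {s0} — 2 equivalence classes.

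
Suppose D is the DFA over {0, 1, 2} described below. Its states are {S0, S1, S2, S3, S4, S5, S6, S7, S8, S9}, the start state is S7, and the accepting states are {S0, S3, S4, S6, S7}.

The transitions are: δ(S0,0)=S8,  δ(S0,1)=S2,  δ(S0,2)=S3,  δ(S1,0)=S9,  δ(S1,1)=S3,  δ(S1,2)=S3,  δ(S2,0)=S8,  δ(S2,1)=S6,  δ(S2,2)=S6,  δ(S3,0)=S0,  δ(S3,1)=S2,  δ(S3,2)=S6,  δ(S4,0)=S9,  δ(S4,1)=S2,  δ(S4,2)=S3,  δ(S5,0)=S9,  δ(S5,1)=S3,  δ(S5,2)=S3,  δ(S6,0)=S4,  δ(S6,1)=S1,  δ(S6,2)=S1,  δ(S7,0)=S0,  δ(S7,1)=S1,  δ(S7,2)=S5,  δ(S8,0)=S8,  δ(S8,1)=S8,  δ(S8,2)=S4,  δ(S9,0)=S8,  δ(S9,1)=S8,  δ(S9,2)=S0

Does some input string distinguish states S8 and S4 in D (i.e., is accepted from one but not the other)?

Yes

All states are reachable from the start state.
Start with accepting vs non-accepting: {S0,S3,S4,S6,S7} | {S1,S2,S5,S8,S9}.
On input 0, block {S0,S3,S4,S6,S7} splits into {S3,S6,S7} and {S0,S4}.
Split {S3,S6,S7} by δ(·,2) → {S6,S7} and {S3}.
Split {S1,S2,S5,S8,S9} by δ(·,1) → {S1,S5} and {S8,S9} and {S2}.
The partition is now stable with 6 blocks: {S6,S7} | {S1,S5} | {S0,S4} | {S3} | {S8,S9} | {S2}.
S8 and S4 end up in different blocks, so they are distinguishable. For instance, the string 'ε' is accepted from only S4.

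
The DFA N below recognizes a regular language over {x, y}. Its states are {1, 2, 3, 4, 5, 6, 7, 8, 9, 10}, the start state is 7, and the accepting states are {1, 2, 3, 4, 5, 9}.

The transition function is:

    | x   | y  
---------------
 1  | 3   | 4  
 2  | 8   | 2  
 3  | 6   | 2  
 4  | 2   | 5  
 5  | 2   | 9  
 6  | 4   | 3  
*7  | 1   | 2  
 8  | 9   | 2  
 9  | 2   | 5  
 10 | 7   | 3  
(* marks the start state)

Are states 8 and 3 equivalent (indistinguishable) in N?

First remove the unreachable states {10}; 9 states remain.
Initial partition by acceptance: {1,2,3,4,5,9} | {6,7,8}.
On input x, block {1,2,3,4,5,9} splits into {1,4,5,9} and {2,3}.
No further refinement is possible. Final partition (3 blocks): {1,4,5,9} | {6,7,8} | {2,3}.
8 and 3 end up in different blocks, so they are distinguishable. For instance, the string 'ε' is accepted from only 3.

No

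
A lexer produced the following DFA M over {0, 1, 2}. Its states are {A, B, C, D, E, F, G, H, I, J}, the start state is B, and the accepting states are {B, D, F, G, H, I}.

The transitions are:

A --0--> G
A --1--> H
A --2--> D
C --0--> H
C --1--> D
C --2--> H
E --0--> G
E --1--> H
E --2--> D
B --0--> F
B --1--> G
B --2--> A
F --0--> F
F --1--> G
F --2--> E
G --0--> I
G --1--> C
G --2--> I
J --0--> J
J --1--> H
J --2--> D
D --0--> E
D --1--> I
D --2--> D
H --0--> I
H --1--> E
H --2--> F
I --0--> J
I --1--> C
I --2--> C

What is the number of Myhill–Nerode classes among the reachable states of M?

P0 = {B,D,F,G,H,I} | {A,C,E,J}.
Refine {B,D,F,G,H,I} on symbol 0: members go to different blocks, giving {B,F,G,H} and {D,I}.
On input 0, block {B,F,G,H} splits into {B,F} and {G,H}.
On input 0, block {A,C,E,J} splits into {A,C,E} and {J}.
Split {A,C,E} by δ(·,1) → {A,E} and {C}.
Refine {D,I} on symbol 0: members go to different blocks, giving {D} and {I}.
On input 1, block {G,H} splits into {G} and {H}.
No further refinement is possible. Final partition (8 blocks): {B,F} | {A,E} | {D} | {G} | {J} | {C} | {I} | {H}.

8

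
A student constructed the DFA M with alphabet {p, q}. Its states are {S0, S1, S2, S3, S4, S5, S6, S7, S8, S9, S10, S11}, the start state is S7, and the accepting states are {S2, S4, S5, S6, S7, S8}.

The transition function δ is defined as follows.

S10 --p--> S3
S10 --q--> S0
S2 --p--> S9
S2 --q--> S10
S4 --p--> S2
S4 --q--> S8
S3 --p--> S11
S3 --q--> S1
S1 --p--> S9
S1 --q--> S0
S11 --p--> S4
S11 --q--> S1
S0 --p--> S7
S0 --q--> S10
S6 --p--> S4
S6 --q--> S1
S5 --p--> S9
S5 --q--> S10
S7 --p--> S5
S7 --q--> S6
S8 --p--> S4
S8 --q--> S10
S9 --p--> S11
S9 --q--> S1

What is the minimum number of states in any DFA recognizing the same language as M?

Initial partition by acceptance: {S2,S4,S5,S6,S7,S8} | {S0,S1,S3,S9,S10,S11}.
Split {S2,S4,S5,S6,S7,S8} by δ(·,p) → {S4,S6,S7,S8} and {S2,S5}.
Split {S4,S6,S7,S8} by δ(·,p) → {S4,S7} and {S6,S8}.
On input p, block {S0,S1,S3,S9,S10,S11} splits into {S1,S3,S9,S10} and {S0,S11}.
Refine {S1,S3,S9,S10} on symbol p: members go to different blocks, giving {S1,S10} and {S3,S9}.
No further refinement is possible. Final partition (6 blocks): {S4,S7} | {S1,S10} | {S2,S5} | {S6,S8} | {S0,S11} | {S3,S9}.

6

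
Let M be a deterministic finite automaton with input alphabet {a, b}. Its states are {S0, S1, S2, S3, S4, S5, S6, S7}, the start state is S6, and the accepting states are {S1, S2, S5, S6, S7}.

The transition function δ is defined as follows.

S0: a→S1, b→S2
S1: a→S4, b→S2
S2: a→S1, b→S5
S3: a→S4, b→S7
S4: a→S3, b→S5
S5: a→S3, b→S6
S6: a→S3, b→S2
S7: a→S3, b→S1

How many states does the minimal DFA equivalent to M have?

States {S0} cannot be reached from the start state, so discard them.
Initial partition by acceptance: {S1,S2,S5,S6,S7} | {S3,S4}.
Refine {S1,S2,S5,S6,S7} on symbol a: members go to different blocks, giving {S1,S5,S6,S7} and {S2}.
Split {S1,S5,S6,S7} by δ(·,b) → {S1,S6} and {S5,S7}.
Stable partition: {S1,S6} | {S3,S4} | {S2} | {S5,S7} — 4 equivalence classes.

4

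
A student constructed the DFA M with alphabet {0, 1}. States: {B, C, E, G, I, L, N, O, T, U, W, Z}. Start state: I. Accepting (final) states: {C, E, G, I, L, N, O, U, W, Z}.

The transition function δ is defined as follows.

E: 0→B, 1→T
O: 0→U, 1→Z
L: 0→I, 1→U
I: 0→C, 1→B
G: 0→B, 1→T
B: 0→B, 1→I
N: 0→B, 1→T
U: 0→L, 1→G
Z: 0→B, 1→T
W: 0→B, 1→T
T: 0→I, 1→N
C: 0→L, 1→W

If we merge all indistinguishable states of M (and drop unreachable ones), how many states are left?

6

States {E,O,Z} cannot be reached from the start state, so discard them.
Start with accepting vs non-accepting: {C,G,I,L,N,U,W} | {B,T}.
On input 0, block {C,G,I,L,N,U,W} splits into {C,I,L,U} and {G,N,W}.
Split {C,I,L,U} by δ(·,1) → {C,U} and {L} and {I}.
Split {B,T} by δ(·,0) → {T} and {B}.
The partition is now stable with 6 blocks: {C,U} | {T} | {G,N,W} | {L} | {I} | {B}.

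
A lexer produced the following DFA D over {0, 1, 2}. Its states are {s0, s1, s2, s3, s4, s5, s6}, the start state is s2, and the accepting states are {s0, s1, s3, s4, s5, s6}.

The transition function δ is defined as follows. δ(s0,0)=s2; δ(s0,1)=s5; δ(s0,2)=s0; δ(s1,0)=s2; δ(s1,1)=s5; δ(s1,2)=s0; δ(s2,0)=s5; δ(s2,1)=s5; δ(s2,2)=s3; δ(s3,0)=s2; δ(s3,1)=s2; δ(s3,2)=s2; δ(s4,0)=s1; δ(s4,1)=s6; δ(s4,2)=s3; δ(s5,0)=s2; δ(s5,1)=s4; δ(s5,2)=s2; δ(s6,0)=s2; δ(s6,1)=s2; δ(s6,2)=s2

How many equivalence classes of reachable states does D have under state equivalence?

Every state is reachable, so we keep all 7.
Initial partition by acceptance: {s0,s1,s3,s4,s5,s6} | {s2}.
Refine {s0,s1,s3,s4,s5,s6} on symbol 0: members go to different blocks, giving {s0,s1,s3,s5,s6} and {s4}.
Split {s0,s1,s3,s5,s6} by δ(·,1) → {s0,s1} and {s3,s6} and {s5}.
Stable partition: {s0,s1} | {s2} | {s4} | {s3,s6} | {s5} — 5 equivalence classes.

5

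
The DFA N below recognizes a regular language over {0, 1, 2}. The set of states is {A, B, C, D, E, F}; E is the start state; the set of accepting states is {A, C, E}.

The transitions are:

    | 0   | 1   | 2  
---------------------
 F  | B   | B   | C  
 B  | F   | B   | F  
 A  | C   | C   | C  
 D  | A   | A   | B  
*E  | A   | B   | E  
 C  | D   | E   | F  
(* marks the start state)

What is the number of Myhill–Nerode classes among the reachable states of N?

P0 = {A,C,E} | {B,D,F}.
Refine {A,C,E} on symbol 0: members go to different blocks, giving {A,E} and {C}.
Refine {A,E} on symbol 0: members go to different blocks, giving {A} and {E}.
Split {B,D,F} by δ(·,0) → {B,F} and {D}.
Split {B,F} by δ(·,2) → {B} and {F}.
Stable partition: {A} | {B} | {C} | {E} | {D} | {F} — 6 equivalence classes.

6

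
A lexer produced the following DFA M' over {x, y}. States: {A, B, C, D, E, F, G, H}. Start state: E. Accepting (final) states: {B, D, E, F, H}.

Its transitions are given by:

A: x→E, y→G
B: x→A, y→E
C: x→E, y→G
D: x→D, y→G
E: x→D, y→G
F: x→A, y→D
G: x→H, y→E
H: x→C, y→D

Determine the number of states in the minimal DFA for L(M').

4

States {A,B,F} cannot be reached from the start state, so discard them.
P0 = {D,E,H} | {C,G}.
Refine {D,E,H} on symbol x: members go to different blocks, giving {D,E} and {H}.
Refine {C,G} on symbol x: members go to different blocks, giving {C} and {G}.
The partition is now stable with 4 blocks: {D,E} | {C} | {H} | {G}.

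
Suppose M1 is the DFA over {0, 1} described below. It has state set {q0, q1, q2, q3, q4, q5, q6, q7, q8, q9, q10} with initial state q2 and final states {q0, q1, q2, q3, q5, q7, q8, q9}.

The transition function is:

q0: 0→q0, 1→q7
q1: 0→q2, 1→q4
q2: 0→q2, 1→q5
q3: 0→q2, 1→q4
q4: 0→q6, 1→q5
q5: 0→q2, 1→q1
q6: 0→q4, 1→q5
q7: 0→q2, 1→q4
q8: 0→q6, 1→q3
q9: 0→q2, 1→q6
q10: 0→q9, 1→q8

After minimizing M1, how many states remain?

4

Reachable states from the start: {q1,q2,q4,q5,q6}. Unreachable: {q0,q3,q7,q8,q9,q10} — drop them.
Start with accepting vs non-accepting: {q1,q2,q5} | {q4,q6}.
Split {q1,q2,q5} by δ(·,1) → {q2,q5} and {q1}.
Refine {q2,q5} on symbol 1: members go to different blocks, giving {q2} and {q5}.
The partition is now stable with 4 blocks: {q2} | {q4,q6} | {q1} | {q5}.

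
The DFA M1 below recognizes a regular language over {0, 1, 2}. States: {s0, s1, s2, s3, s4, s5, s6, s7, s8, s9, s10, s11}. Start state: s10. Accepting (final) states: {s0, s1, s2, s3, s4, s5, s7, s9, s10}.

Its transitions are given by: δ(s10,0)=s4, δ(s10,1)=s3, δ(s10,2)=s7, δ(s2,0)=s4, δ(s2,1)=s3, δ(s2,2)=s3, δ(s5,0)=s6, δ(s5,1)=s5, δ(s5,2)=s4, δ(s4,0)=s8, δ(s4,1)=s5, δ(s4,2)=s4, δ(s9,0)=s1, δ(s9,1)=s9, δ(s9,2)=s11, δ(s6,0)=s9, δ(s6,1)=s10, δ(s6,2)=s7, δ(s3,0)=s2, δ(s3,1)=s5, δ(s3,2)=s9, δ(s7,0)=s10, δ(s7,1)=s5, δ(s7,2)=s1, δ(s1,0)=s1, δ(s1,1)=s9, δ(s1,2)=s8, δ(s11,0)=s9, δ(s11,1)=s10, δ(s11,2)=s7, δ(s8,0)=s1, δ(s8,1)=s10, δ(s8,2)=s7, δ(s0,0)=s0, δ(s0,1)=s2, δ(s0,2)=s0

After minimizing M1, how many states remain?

5

Reachable states from the start: {s1,s2,s3,s4,s5,s6,s7,s8,s9,s10,s11}. Unreachable: {s0} — drop them.
Start with accepting vs non-accepting: {s1,s2,s3,s4,s5,s7,s9,s10} | {s6,s8,s11}.
On input 0, block {s1,s2,s3,s4,s5,s7,s9,s10} splits into {s1,s2,s3,s7,s9,s10} and {s4,s5}.
Refine {s1,s2,s3,s7,s9,s10} on symbol 0: members go to different blocks, giving {s1,s3,s7,s9} and {s2,s10}.
Refine {s1,s3,s7,s9} on symbol 0: members go to different blocks, giving {s1,s9} and {s3,s7}.
Stable partition: {s1,s9} | {s6,s8,s11} | {s4,s5} | {s2,s10} | {s3,s7} — 5 equivalence classes.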